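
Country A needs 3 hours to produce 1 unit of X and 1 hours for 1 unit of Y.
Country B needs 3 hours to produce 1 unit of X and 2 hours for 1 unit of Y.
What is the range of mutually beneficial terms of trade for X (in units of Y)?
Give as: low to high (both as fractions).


Opportunity cost of X for Country A = hours_X / hours_Y = 3/1 = 3 units of Y
Opportunity cost of X for Country B = hours_X / hours_Y = 3/2 = 3/2 units of Y
Terms of trade must be between the two opportunity costs.
Range: 3/2 to 3

3/2 to 3


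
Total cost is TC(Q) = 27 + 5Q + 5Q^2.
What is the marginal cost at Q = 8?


MC = dTC/dQ = 5 + 2*5*Q
At Q = 8:
MC = 5 + 10*8
MC = 5 + 80 = 85

85


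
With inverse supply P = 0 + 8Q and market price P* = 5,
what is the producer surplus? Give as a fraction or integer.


Minimum supply price (at Q=0): P_min = 0
Quantity supplied at P* = 5:
Q* = (5 - 0)/8 = 5/8
PS = (1/2) * Q* * (P* - P_min)
PS = (1/2) * 5/8 * (5 - 0)
PS = (1/2) * 5/8 * 5 = 25/16

25/16


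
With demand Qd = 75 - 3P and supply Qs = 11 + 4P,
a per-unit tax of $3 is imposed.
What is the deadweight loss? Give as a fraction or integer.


Pre-tax equilibrium quantity: Q* = 333/7
Post-tax equilibrium quantity: Q_tax = 297/7
Reduction in quantity: Q* - Q_tax = 36/7
DWL = (1/2) * tax * (Q* - Q_tax)
DWL = (1/2) * 3 * 36/7 = 54/7

54/7


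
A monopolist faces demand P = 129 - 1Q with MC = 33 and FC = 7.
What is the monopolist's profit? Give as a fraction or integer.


MR = MC: 129 - 2Q = 33
Q* = 48
P* = 129 - 1*48 = 81
Profit = (P* - MC)*Q* - FC
= (81 - 33)*48 - 7
= 48*48 - 7
= 2304 - 7 = 2297

2297


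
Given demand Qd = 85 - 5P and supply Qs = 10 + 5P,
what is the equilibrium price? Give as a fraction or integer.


At equilibrium, Qd = Qs.
85 - 5P = 10 + 5P
85 - 10 = 5P + 5P
75 = 10P
P* = 75/10 = 15/2

15/2


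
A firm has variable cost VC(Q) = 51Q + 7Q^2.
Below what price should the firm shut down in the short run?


AVC(Q) = VC(Q)/Q = 51 + 7Q
AVC is increasing in Q, so minimum AVC is at Q -> 0+.
Min AVC = 51
The firm should shut down if P < 51.

51


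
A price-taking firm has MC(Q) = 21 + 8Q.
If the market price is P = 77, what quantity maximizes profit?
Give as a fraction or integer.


In perfect competition, profit is maximized where P = MC.
77 = 21 + 8Q
56 = 8Q
Q* = 56/8 = 7

7


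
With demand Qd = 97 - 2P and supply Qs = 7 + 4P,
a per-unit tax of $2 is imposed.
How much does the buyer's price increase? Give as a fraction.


With a per-unit tax, the buyer's price increase depends on relative slopes.
Supply slope: d = 4, Demand slope: b = 2
Buyer's price increase = d * tax / (b + d)
= 4 * 2 / (2 + 4)
= 8 / 6 = 4/3

4/3


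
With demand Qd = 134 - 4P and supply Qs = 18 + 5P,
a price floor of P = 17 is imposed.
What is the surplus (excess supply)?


At P = 17:
Qd = 134 - 4*17 = 66
Qs = 18 + 5*17 = 103
Surplus = Qs - Qd = 103 - 66 = 37

37


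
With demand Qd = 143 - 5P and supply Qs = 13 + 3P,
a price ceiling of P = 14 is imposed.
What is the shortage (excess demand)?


At P = 14:
Qd = 143 - 5*14 = 73
Qs = 13 + 3*14 = 55
Shortage = Qd - Qs = 73 - 55 = 18

18


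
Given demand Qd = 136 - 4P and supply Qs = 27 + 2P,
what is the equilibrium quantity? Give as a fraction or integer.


First find equilibrium price:
136 - 4P = 27 + 2P
P* = 109/6 = 109/6
Then substitute into demand:
Q* = 136 - 4 * 109/6 = 190/3

190/3


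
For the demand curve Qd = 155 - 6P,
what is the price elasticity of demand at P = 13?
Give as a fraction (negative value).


dQ/dP = -6
At P = 13: Q = 155 - 6*13 = 77
E = (dQ/dP)(P/Q) = (-6)(13/77) = -78/77

-78/77


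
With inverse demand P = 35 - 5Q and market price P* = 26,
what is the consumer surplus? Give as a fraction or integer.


Maximum willingness to pay (at Q=0): P_max = 35
Quantity demanded at P* = 26:
Q* = (35 - 26)/5 = 9/5
CS = (1/2) * Q* * (P_max - P*)
CS = (1/2) * 9/5 * (35 - 26)
CS = (1/2) * 9/5 * 9 = 81/10

81/10


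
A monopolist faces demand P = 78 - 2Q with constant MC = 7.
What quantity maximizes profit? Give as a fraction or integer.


TR = P*Q = (78 - 2Q)Q = 78Q - 2Q^2
MR = dTR/dQ = 78 - 4Q
Set MR = MC:
78 - 4Q = 7
71 = 4Q
Q* = 71/4 = 71/4

71/4


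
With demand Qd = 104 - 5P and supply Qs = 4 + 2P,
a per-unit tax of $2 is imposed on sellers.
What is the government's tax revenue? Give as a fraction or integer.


With tax on sellers, new supply: Qs' = 4 + 2(P - 2)
= 0 + 2P
New equilibrium quantity:
Q_new = 208/7
Tax revenue = tax * Q_new = 2 * 208/7 = 416/7

416/7


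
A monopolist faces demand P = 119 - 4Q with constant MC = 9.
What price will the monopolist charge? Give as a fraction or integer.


MR = 119 - 8Q
Set MR = MC: 119 - 8Q = 9
Q* = 55/4
Substitute into demand:
P* = 119 - 4*55/4 = 64

64


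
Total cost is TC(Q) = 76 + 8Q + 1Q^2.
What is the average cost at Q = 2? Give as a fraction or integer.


TC(2) = 76 + 8*2 + 1*2^2
TC(2) = 76 + 16 + 4 = 96
AC = TC/Q = 96/2 = 48

48


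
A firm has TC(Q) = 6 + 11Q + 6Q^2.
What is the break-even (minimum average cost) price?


AC(Q) = 6/Q + 11 + 6Q
To minimize: dAC/dQ = -6/Q^2 + 6 = 0
Q^2 = 6/6 = 1
Q* = 1
Min AC = 6/1 + 11 + 6*1
Min AC = 6 + 11 + 6 = 23

23


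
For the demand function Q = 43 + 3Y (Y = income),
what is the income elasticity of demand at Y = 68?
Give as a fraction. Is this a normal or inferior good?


dQ/dY = 3
At Y = 68: Q = 43 + 3*68 = 247
Ey = (dQ/dY)(Y/Q) = 3 * 68 / 247 = 204/247
Since Ey > 0, this is a normal good.

204/247 (normal good)


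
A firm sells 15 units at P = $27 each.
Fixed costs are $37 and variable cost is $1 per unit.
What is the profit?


Total Revenue = P * Q = 27 * 15 = $405
Total Cost = FC + VC*Q = 37 + 1*15 = $52
Profit = TR - TC = 405 - 52 = $353

$353


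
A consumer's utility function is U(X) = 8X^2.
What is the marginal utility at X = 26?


MU = dU/dX = 8*2*X^(2-1)
MU = 16*X^1
At X = 26:
MU = 16 * 26^1
MU = 16 * 26 = 416

416


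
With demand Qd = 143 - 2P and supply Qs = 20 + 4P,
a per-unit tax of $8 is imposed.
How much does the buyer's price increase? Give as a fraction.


With a per-unit tax, the buyer's price increase depends on relative slopes.
Supply slope: d = 4, Demand slope: b = 2
Buyer's price increase = d * tax / (b + d)
= 4 * 8 / (2 + 4)
= 32 / 6 = 16/3

16/3


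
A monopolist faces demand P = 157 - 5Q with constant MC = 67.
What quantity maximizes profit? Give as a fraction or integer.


TR = P*Q = (157 - 5Q)Q = 157Q - 5Q^2
MR = dTR/dQ = 157 - 10Q
Set MR = MC:
157 - 10Q = 67
90 = 10Q
Q* = 90/10 = 9

9


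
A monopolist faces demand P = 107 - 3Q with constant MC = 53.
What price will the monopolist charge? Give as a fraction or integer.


MR = 107 - 6Q
Set MR = MC: 107 - 6Q = 53
Q* = 9
Substitute into demand:
P* = 107 - 3*9 = 80

80


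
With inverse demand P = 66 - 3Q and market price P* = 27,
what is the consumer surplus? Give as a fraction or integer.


Maximum willingness to pay (at Q=0): P_max = 66
Quantity demanded at P* = 27:
Q* = (66 - 27)/3 = 13
CS = (1/2) * Q* * (P_max - P*)
CS = (1/2) * 13 * (66 - 27)
CS = (1/2) * 13 * 39 = 507/2

507/2


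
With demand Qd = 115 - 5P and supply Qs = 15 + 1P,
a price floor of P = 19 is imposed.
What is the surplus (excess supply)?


At P = 19:
Qd = 115 - 5*19 = 20
Qs = 15 + 1*19 = 34
Surplus = Qs - Qd = 34 - 20 = 14

14


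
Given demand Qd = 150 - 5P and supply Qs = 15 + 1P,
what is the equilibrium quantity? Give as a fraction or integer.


First find equilibrium price:
150 - 5P = 15 + 1P
P* = 135/6 = 45/2
Then substitute into demand:
Q* = 150 - 5 * 45/2 = 75/2

75/2


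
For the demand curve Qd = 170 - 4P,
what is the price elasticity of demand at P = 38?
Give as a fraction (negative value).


dQ/dP = -4
At P = 38: Q = 170 - 4*38 = 18
E = (dQ/dP)(P/Q) = (-4)(38/18) = -76/9

-76/9


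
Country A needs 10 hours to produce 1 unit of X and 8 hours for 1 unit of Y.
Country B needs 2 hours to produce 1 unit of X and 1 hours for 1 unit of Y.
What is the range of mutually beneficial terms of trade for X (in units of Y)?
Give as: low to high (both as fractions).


Opportunity cost of X for Country A = hours_X / hours_Y = 10/8 = 5/4 units of Y
Opportunity cost of X for Country B = hours_X / hours_Y = 2/1 = 2 units of Y
Terms of trade must be between the two opportunity costs.
Range: 5/4 to 2

5/4 to 2


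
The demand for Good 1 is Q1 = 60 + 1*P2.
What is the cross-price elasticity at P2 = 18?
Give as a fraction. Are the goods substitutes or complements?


dQ1/dP2 = 1
At P2 = 18: Q1 = 60 + 1*18 = 78
Exy = (dQ1/dP2)(P2/Q1) = 1 * 18 / 78 = 3/13
Since Exy > 0, the goods are substitutes.

3/13 (substitutes)


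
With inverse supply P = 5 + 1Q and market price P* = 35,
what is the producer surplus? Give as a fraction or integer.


Minimum supply price (at Q=0): P_min = 5
Quantity supplied at P* = 35:
Q* = (35 - 5)/1 = 30
PS = (1/2) * Q* * (P* - P_min)
PS = (1/2) * 30 * (35 - 5)
PS = (1/2) * 30 * 30 = 450

450


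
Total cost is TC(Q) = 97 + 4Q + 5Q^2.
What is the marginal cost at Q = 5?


MC = dTC/dQ = 4 + 2*5*Q
At Q = 5:
MC = 4 + 10*5
MC = 4 + 50 = 54

54


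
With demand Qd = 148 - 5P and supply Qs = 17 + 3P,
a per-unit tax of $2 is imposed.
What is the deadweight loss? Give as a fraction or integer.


Pre-tax equilibrium quantity: Q* = 529/8
Post-tax equilibrium quantity: Q_tax = 499/8
Reduction in quantity: Q* - Q_tax = 15/4
DWL = (1/2) * tax * (Q* - Q_tax)
DWL = (1/2) * 2 * 15/4 = 15/4

15/4


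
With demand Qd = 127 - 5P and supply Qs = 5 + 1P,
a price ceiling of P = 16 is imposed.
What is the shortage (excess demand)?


At P = 16:
Qd = 127 - 5*16 = 47
Qs = 5 + 1*16 = 21
Shortage = Qd - Qs = 47 - 21 = 26

26


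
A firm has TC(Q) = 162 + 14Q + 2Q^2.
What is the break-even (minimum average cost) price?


AC(Q) = 162/Q + 14 + 2Q
To minimize: dAC/dQ = -162/Q^2 + 2 = 0
Q^2 = 162/2 = 81
Q* = 9
Min AC = 162/9 + 14 + 2*9
Min AC = 18 + 14 + 18 = 50

50


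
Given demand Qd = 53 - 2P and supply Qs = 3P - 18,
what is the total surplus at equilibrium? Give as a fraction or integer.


Find equilibrium: 53 - 2P = 3P - 18
53 + 18 = 5P
P* = 71/5 = 71/5
Q* = 3*71/5 - 18 = 123/5
Inverse demand: P = 53/2 - Q/2, so P_max = 53/2
Inverse supply: P = 6 + Q/3, so P_min = 6
CS = (1/2) * 123/5 * (53/2 - 71/5) = 15129/100
PS = (1/2) * 123/5 * (71/5 - 6) = 5043/50
TS = CS + PS = 15129/100 + 5043/50 = 5043/20

5043/20


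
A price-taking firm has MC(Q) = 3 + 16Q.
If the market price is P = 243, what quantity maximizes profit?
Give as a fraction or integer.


In perfect competition, profit is maximized where P = MC.
243 = 3 + 16Q
240 = 16Q
Q* = 240/16 = 15

15


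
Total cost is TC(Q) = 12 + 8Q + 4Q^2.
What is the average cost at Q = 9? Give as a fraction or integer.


TC(9) = 12 + 8*9 + 4*9^2
TC(9) = 12 + 72 + 324 = 408
AC = TC/Q = 408/9 = 136/3

136/3


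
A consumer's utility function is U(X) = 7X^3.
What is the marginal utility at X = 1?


MU = dU/dX = 7*3*X^(3-1)
MU = 21*X^2
At X = 1:
MU = 21 * 1^2
MU = 21 * 1 = 21

21


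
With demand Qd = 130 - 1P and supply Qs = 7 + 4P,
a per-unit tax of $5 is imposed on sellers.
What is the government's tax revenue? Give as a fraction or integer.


With tax on sellers, new supply: Qs' = 7 + 4(P - 5)
= 4P - 13
New equilibrium quantity:
Q_new = 507/5
Tax revenue = tax * Q_new = 5 * 507/5 = 507

507


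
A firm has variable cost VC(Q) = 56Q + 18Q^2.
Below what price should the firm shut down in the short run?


AVC(Q) = VC(Q)/Q = 56 + 18Q
AVC is increasing in Q, so minimum AVC is at Q -> 0+.
Min AVC = 56
The firm should shut down if P < 56.

56


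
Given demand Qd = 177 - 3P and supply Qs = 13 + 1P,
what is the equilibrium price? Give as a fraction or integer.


At equilibrium, Qd = Qs.
177 - 3P = 13 + 1P
177 - 13 = 3P + 1P
164 = 4P
P* = 164/4 = 41

41


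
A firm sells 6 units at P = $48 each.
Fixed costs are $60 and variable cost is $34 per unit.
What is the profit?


Total Revenue = P * Q = 48 * 6 = $288
Total Cost = FC + VC*Q = 60 + 34*6 = $264
Profit = TR - TC = 288 - 264 = $24

$24


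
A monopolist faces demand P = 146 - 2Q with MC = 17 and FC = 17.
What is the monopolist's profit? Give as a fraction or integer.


MR = MC: 146 - 4Q = 17
Q* = 129/4
P* = 146 - 2*129/4 = 163/2
Profit = (P* - MC)*Q* - FC
= (163/2 - 17)*129/4 - 17
= 129/2*129/4 - 17
= 16641/8 - 17 = 16505/8

16505/8


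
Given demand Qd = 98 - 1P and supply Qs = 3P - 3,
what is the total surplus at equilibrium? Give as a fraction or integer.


Find equilibrium: 98 - 1P = 3P - 3
98 + 3 = 4P
P* = 101/4 = 101/4
Q* = 3*101/4 - 3 = 291/4
Inverse demand: P = 98 - Q/1, so P_max = 98
Inverse supply: P = 1 + Q/3, so P_min = 1
CS = (1/2) * 291/4 * (98 - 101/4) = 84681/32
PS = (1/2) * 291/4 * (101/4 - 1) = 28227/32
TS = CS + PS = 84681/32 + 28227/32 = 28227/8

28227/8


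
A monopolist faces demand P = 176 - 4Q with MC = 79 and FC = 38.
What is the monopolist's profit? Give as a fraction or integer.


MR = MC: 176 - 8Q = 79
Q* = 97/8
P* = 176 - 4*97/8 = 255/2
Profit = (P* - MC)*Q* - FC
= (255/2 - 79)*97/8 - 38
= 97/2*97/8 - 38
= 9409/16 - 38 = 8801/16

8801/16


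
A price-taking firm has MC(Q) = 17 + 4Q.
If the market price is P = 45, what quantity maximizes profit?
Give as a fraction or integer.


In perfect competition, profit is maximized where P = MC.
45 = 17 + 4Q
28 = 4Q
Q* = 28/4 = 7

7


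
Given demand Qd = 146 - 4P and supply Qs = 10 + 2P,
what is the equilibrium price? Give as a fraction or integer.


At equilibrium, Qd = Qs.
146 - 4P = 10 + 2P
146 - 10 = 4P + 2P
136 = 6P
P* = 136/6 = 68/3

68/3


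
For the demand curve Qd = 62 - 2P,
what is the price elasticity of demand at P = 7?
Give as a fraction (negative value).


dQ/dP = -2
At P = 7: Q = 62 - 2*7 = 48
E = (dQ/dP)(P/Q) = (-2)(7/48) = -7/24

-7/24


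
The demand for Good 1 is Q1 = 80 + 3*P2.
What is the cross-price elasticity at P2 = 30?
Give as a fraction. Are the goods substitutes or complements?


dQ1/dP2 = 3
At P2 = 30: Q1 = 80 + 3*30 = 170
Exy = (dQ1/dP2)(P2/Q1) = 3 * 30 / 170 = 9/17
Since Exy > 0, the goods are substitutes.

9/17 (substitutes)


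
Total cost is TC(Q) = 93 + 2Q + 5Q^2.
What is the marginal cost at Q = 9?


MC = dTC/dQ = 2 + 2*5*Q
At Q = 9:
MC = 2 + 10*9
MC = 2 + 90 = 92

92


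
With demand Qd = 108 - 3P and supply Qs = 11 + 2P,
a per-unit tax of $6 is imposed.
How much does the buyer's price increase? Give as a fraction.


With a per-unit tax, the buyer's price increase depends on relative slopes.
Supply slope: d = 2, Demand slope: b = 3
Buyer's price increase = d * tax / (b + d)
= 2 * 6 / (3 + 2)
= 12 / 5 = 12/5

12/5


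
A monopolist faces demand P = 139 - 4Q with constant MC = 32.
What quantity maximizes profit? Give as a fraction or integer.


TR = P*Q = (139 - 4Q)Q = 139Q - 4Q^2
MR = dTR/dQ = 139 - 8Q
Set MR = MC:
139 - 8Q = 32
107 = 8Q
Q* = 107/8 = 107/8

107/8


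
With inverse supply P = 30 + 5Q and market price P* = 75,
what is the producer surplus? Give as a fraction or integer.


Minimum supply price (at Q=0): P_min = 30
Quantity supplied at P* = 75:
Q* = (75 - 30)/5 = 9
PS = (1/2) * Q* * (P* - P_min)
PS = (1/2) * 9 * (75 - 30)
PS = (1/2) * 9 * 45 = 405/2

405/2


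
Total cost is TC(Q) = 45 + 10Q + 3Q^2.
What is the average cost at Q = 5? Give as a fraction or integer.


TC(5) = 45 + 10*5 + 3*5^2
TC(5) = 45 + 50 + 75 = 170
AC = TC/Q = 170/5 = 34

34


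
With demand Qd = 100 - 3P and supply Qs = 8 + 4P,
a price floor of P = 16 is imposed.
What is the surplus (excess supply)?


At P = 16:
Qd = 100 - 3*16 = 52
Qs = 8 + 4*16 = 72
Surplus = Qs - Qd = 72 - 52 = 20

20


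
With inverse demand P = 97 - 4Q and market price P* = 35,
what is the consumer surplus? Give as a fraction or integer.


Maximum willingness to pay (at Q=0): P_max = 97
Quantity demanded at P* = 35:
Q* = (97 - 35)/4 = 31/2
CS = (1/2) * Q* * (P_max - P*)
CS = (1/2) * 31/2 * (97 - 35)
CS = (1/2) * 31/2 * 62 = 961/2

961/2


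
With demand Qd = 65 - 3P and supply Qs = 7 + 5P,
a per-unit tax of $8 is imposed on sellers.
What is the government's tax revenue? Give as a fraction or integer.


With tax on sellers, new supply: Qs' = 7 + 5(P - 8)
= 5P - 33
New equilibrium quantity:
Q_new = 113/4
Tax revenue = tax * Q_new = 8 * 113/4 = 226

226


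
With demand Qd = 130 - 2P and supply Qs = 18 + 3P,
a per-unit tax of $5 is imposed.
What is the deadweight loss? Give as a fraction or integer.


Pre-tax equilibrium quantity: Q* = 426/5
Post-tax equilibrium quantity: Q_tax = 396/5
Reduction in quantity: Q* - Q_tax = 6
DWL = (1/2) * tax * (Q* - Q_tax)
DWL = (1/2) * 5 * 6 = 15

15


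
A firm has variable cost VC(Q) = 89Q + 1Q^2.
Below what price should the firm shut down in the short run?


AVC(Q) = VC(Q)/Q = 89 + 1Q
AVC is increasing in Q, so minimum AVC is at Q -> 0+.
Min AVC = 89
The firm should shut down if P < 89.

89


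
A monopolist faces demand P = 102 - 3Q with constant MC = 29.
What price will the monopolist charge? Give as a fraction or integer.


MR = 102 - 6Q
Set MR = MC: 102 - 6Q = 29
Q* = 73/6
Substitute into demand:
P* = 102 - 3*73/6 = 131/2

131/2


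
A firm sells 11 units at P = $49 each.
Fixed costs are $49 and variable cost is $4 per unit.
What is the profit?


Total Revenue = P * Q = 49 * 11 = $539
Total Cost = FC + VC*Q = 49 + 4*11 = $93
Profit = TR - TC = 539 - 93 = $446

$446


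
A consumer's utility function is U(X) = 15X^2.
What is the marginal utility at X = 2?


MU = dU/dX = 15*2*X^(2-1)
MU = 30*X^1
At X = 2:
MU = 30 * 2^1
MU = 30 * 2 = 60

60


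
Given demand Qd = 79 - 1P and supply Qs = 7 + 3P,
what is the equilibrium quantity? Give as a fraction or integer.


First find equilibrium price:
79 - 1P = 7 + 3P
P* = 72/4 = 18
Then substitute into demand:
Q* = 79 - 1 * 18 = 61

61


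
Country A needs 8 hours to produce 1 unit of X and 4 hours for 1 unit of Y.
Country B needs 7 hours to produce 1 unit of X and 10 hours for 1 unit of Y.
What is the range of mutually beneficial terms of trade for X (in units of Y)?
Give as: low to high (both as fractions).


Opportunity cost of X for Country A = hours_X / hours_Y = 8/4 = 2 units of Y
Opportunity cost of X for Country B = hours_X / hours_Y = 7/10 = 7/10 units of Y
Terms of trade must be between the two opportunity costs.
Range: 7/10 to 2

7/10 to 2


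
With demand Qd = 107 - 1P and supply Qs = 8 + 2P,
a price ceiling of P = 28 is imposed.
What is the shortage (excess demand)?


At P = 28:
Qd = 107 - 1*28 = 79
Qs = 8 + 2*28 = 64
Shortage = Qd - Qs = 79 - 64 = 15

15


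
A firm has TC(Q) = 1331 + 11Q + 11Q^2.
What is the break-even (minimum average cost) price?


AC(Q) = 1331/Q + 11 + 11Q
To minimize: dAC/dQ = -1331/Q^2 + 11 = 0
Q^2 = 1331/11 = 121
Q* = 11
Min AC = 1331/11 + 11 + 11*11
Min AC = 121 + 11 + 121 = 253

253


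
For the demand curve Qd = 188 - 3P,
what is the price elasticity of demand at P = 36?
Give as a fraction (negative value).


dQ/dP = -3
At P = 36: Q = 188 - 3*36 = 80
E = (dQ/dP)(P/Q) = (-3)(36/80) = -27/20

-27/20


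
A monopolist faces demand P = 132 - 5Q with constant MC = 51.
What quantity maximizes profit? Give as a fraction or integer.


TR = P*Q = (132 - 5Q)Q = 132Q - 5Q^2
MR = dTR/dQ = 132 - 10Q
Set MR = MC:
132 - 10Q = 51
81 = 10Q
Q* = 81/10 = 81/10

81/10


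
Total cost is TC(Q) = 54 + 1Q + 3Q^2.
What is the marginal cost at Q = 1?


MC = dTC/dQ = 1 + 2*3*Q
At Q = 1:
MC = 1 + 6*1
MC = 1 + 6 = 7

7


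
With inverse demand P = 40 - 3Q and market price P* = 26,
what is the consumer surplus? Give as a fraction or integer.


Maximum willingness to pay (at Q=0): P_max = 40
Quantity demanded at P* = 26:
Q* = (40 - 26)/3 = 14/3
CS = (1/2) * Q* * (P_max - P*)
CS = (1/2) * 14/3 * (40 - 26)
CS = (1/2) * 14/3 * 14 = 98/3

98/3


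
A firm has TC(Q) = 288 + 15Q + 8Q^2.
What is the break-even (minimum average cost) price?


AC(Q) = 288/Q + 15 + 8Q
To minimize: dAC/dQ = -288/Q^2 + 8 = 0
Q^2 = 288/8 = 36
Q* = 6
Min AC = 288/6 + 15 + 8*6
Min AC = 48 + 15 + 48 = 111

111


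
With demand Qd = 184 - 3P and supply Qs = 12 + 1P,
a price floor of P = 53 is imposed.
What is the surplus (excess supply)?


At P = 53:
Qd = 184 - 3*53 = 25
Qs = 12 + 1*53 = 65
Surplus = Qs - Qd = 65 - 25 = 40

40


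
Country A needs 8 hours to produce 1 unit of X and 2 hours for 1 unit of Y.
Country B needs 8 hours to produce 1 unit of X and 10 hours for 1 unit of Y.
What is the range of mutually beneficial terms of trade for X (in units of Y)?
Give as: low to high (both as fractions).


Opportunity cost of X for Country A = hours_X / hours_Y = 8/2 = 4 units of Y
Opportunity cost of X for Country B = hours_X / hours_Y = 8/10 = 4/5 units of Y
Terms of trade must be between the two opportunity costs.
Range: 4/5 to 4

4/5 to 4


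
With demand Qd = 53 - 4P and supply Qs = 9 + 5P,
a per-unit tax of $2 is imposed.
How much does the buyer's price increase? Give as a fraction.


With a per-unit tax, the buyer's price increase depends on relative slopes.
Supply slope: d = 5, Demand slope: b = 4
Buyer's price increase = d * tax / (b + d)
= 5 * 2 / (4 + 5)
= 10 / 9 = 10/9

10/9


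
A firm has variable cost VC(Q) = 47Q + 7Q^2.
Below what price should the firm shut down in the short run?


AVC(Q) = VC(Q)/Q = 47 + 7Q
AVC is increasing in Q, so minimum AVC is at Q -> 0+.
Min AVC = 47
The firm should shut down if P < 47.

47


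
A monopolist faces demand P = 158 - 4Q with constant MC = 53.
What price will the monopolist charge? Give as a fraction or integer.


MR = 158 - 8Q
Set MR = MC: 158 - 8Q = 53
Q* = 105/8
Substitute into demand:
P* = 158 - 4*105/8 = 211/2

211/2


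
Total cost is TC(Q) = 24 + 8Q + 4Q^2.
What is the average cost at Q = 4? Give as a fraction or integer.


TC(4) = 24 + 8*4 + 4*4^2
TC(4) = 24 + 32 + 64 = 120
AC = TC/Q = 120/4 = 30

30


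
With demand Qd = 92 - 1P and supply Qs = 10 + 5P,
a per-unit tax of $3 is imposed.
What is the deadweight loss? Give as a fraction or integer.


Pre-tax equilibrium quantity: Q* = 235/3
Post-tax equilibrium quantity: Q_tax = 455/6
Reduction in quantity: Q* - Q_tax = 5/2
DWL = (1/2) * tax * (Q* - Q_tax)
DWL = (1/2) * 3 * 5/2 = 15/4

15/4


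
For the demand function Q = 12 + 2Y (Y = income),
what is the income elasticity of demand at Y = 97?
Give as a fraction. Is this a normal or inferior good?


dQ/dY = 2
At Y = 97: Q = 12 + 2*97 = 206
Ey = (dQ/dY)(Y/Q) = 2 * 97 / 206 = 97/103
Since Ey > 0, this is a normal good.

97/103 (normal good)


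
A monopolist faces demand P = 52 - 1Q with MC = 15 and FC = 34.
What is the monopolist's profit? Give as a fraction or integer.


MR = MC: 52 - 2Q = 15
Q* = 37/2
P* = 52 - 1*37/2 = 67/2
Profit = (P* - MC)*Q* - FC
= (67/2 - 15)*37/2 - 34
= 37/2*37/2 - 34
= 1369/4 - 34 = 1233/4

1233/4


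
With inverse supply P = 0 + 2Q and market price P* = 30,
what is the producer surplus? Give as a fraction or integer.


Minimum supply price (at Q=0): P_min = 0
Quantity supplied at P* = 30:
Q* = (30 - 0)/2 = 15
PS = (1/2) * Q* * (P* - P_min)
PS = (1/2) * 15 * (30 - 0)
PS = (1/2) * 15 * 30 = 225

225


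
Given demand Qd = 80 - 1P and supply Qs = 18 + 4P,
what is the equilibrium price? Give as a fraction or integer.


At equilibrium, Qd = Qs.
80 - 1P = 18 + 4P
80 - 18 = 1P + 4P
62 = 5P
P* = 62/5 = 62/5

62/5


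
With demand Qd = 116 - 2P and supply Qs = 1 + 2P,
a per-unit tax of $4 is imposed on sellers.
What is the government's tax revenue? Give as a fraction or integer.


With tax on sellers, new supply: Qs' = 1 + 2(P - 4)
= 2P - 7
New equilibrium quantity:
Q_new = 109/2
Tax revenue = tax * Q_new = 4 * 109/2 = 218

218


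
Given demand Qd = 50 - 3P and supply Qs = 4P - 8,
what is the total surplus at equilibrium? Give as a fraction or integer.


Find equilibrium: 50 - 3P = 4P - 8
50 + 8 = 7P
P* = 58/7 = 58/7
Q* = 4*58/7 - 8 = 176/7
Inverse demand: P = 50/3 - Q/3, so P_max = 50/3
Inverse supply: P = 2 + Q/4, so P_min = 2
CS = (1/2) * 176/7 * (50/3 - 58/7) = 15488/147
PS = (1/2) * 176/7 * (58/7 - 2) = 3872/49
TS = CS + PS = 15488/147 + 3872/49 = 3872/21

3872/21


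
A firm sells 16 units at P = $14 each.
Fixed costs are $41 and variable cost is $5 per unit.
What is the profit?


Total Revenue = P * Q = 14 * 16 = $224
Total Cost = FC + VC*Q = 41 + 5*16 = $121
Profit = TR - TC = 224 - 121 = $103

$103


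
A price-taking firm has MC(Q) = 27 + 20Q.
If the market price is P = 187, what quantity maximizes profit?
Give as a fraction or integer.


In perfect competition, profit is maximized where P = MC.
187 = 27 + 20Q
160 = 20Q
Q* = 160/20 = 8

8


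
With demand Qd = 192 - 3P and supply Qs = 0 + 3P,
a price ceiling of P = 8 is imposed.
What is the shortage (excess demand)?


At P = 8:
Qd = 192 - 3*8 = 168
Qs = 0 + 3*8 = 24
Shortage = Qd - Qs = 168 - 24 = 144

144


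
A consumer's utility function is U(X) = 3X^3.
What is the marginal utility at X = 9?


MU = dU/dX = 3*3*X^(3-1)
MU = 9*X^2
At X = 9:
MU = 9 * 9^2
MU = 9 * 81 = 729

729


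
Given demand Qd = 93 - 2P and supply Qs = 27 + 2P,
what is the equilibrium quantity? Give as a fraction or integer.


First find equilibrium price:
93 - 2P = 27 + 2P
P* = 66/4 = 33/2
Then substitute into demand:
Q* = 93 - 2 * 33/2 = 60

60


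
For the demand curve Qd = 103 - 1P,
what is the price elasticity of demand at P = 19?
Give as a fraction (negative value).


dQ/dP = -1
At P = 19: Q = 103 - 1*19 = 84
E = (dQ/dP)(P/Q) = (-1)(19/84) = -19/84

-19/84


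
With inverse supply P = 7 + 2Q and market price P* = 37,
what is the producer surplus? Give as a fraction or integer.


Minimum supply price (at Q=0): P_min = 7
Quantity supplied at P* = 37:
Q* = (37 - 7)/2 = 15
PS = (1/2) * Q* * (P* - P_min)
PS = (1/2) * 15 * (37 - 7)
PS = (1/2) * 15 * 30 = 225

225


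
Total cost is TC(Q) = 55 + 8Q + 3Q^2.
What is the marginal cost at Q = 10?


MC = dTC/dQ = 8 + 2*3*Q
At Q = 10:
MC = 8 + 6*10
MC = 8 + 60 = 68

68


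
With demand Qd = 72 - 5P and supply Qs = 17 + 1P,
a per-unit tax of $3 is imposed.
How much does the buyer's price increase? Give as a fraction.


With a per-unit tax, the buyer's price increase depends on relative slopes.
Supply slope: d = 1, Demand slope: b = 5
Buyer's price increase = d * tax / (b + d)
= 1 * 3 / (5 + 1)
= 3 / 6 = 1/2

1/2


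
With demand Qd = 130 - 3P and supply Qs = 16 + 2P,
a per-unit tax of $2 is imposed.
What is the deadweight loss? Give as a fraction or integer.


Pre-tax equilibrium quantity: Q* = 308/5
Post-tax equilibrium quantity: Q_tax = 296/5
Reduction in quantity: Q* - Q_tax = 12/5
DWL = (1/2) * tax * (Q* - Q_tax)
DWL = (1/2) * 2 * 12/5 = 12/5

12/5


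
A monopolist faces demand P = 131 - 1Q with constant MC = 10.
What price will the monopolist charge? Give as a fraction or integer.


MR = 131 - 2Q
Set MR = MC: 131 - 2Q = 10
Q* = 121/2
Substitute into demand:
P* = 131 - 1*121/2 = 141/2

141/2


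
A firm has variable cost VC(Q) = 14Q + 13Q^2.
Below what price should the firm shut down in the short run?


AVC(Q) = VC(Q)/Q = 14 + 13Q
AVC is increasing in Q, so minimum AVC is at Q -> 0+.
Min AVC = 14
The firm should shut down if P < 14.

14


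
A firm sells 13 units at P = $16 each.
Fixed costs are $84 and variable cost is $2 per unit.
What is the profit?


Total Revenue = P * Q = 16 * 13 = $208
Total Cost = FC + VC*Q = 84 + 2*13 = $110
Profit = TR - TC = 208 - 110 = $98

$98


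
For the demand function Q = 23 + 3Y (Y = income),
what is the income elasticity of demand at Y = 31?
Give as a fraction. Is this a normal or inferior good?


dQ/dY = 3
At Y = 31: Q = 23 + 3*31 = 116
Ey = (dQ/dY)(Y/Q) = 3 * 31 / 116 = 93/116
Since Ey > 0, this is a normal good.

93/116 (normal good)


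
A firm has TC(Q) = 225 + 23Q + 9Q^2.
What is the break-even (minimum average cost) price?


AC(Q) = 225/Q + 23 + 9Q
To minimize: dAC/dQ = -225/Q^2 + 9 = 0
Q^2 = 225/9 = 25
Q* = 5
Min AC = 225/5 + 23 + 9*5
Min AC = 45 + 23 + 45 = 113

113


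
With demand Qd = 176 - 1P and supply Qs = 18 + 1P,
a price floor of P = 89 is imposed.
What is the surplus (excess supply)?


At P = 89:
Qd = 176 - 1*89 = 87
Qs = 18 + 1*89 = 107
Surplus = Qs - Qd = 107 - 87 = 20

20


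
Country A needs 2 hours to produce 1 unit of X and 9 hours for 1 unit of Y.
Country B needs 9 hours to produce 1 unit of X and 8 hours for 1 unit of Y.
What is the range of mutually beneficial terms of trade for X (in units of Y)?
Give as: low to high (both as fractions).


Opportunity cost of X for Country A = hours_X / hours_Y = 2/9 = 2/9 units of Y
Opportunity cost of X for Country B = hours_X / hours_Y = 9/8 = 9/8 units of Y
Terms of trade must be between the two opportunity costs.
Range: 2/9 to 9/8

2/9 to 9/8


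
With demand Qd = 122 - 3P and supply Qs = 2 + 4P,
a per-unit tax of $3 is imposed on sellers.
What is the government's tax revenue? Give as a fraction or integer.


With tax on sellers, new supply: Qs' = 2 + 4(P - 3)
= 4P - 10
New equilibrium quantity:
Q_new = 458/7
Tax revenue = tax * Q_new = 3 * 458/7 = 1374/7

1374/7


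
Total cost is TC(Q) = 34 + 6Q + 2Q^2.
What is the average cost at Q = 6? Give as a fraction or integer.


TC(6) = 34 + 6*6 + 2*6^2
TC(6) = 34 + 36 + 72 = 142
AC = TC/Q = 142/6 = 71/3

71/3


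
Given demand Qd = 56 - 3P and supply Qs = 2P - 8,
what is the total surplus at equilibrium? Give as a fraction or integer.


Find equilibrium: 56 - 3P = 2P - 8
56 + 8 = 5P
P* = 64/5 = 64/5
Q* = 2*64/5 - 8 = 88/5
Inverse demand: P = 56/3 - Q/3, so P_max = 56/3
Inverse supply: P = 4 + Q/2, so P_min = 4
CS = (1/2) * 88/5 * (56/3 - 64/5) = 3872/75
PS = (1/2) * 88/5 * (64/5 - 4) = 1936/25
TS = CS + PS = 3872/75 + 1936/25 = 1936/15

1936/15


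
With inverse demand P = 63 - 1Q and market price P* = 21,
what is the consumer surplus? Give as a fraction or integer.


Maximum willingness to pay (at Q=0): P_max = 63
Quantity demanded at P* = 21:
Q* = (63 - 21)/1 = 42
CS = (1/2) * Q* * (P_max - P*)
CS = (1/2) * 42 * (63 - 21)
CS = (1/2) * 42 * 42 = 882

882


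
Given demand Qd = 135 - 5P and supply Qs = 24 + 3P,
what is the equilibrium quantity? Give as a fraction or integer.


First find equilibrium price:
135 - 5P = 24 + 3P
P* = 111/8 = 111/8
Then substitute into demand:
Q* = 135 - 5 * 111/8 = 525/8

525/8


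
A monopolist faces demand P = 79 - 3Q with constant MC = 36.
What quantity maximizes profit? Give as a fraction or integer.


TR = P*Q = (79 - 3Q)Q = 79Q - 3Q^2
MR = dTR/dQ = 79 - 6Q
Set MR = MC:
79 - 6Q = 36
43 = 6Q
Q* = 43/6 = 43/6

43/6


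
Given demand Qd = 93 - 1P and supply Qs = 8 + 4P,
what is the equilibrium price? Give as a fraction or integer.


At equilibrium, Qd = Qs.
93 - 1P = 8 + 4P
93 - 8 = 1P + 4P
85 = 5P
P* = 85/5 = 17

17


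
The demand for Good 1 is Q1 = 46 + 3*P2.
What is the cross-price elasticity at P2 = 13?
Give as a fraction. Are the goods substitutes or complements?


dQ1/dP2 = 3
At P2 = 13: Q1 = 46 + 3*13 = 85
Exy = (dQ1/dP2)(P2/Q1) = 3 * 13 / 85 = 39/85
Since Exy > 0, the goods are substitutes.

39/85 (substitutes)


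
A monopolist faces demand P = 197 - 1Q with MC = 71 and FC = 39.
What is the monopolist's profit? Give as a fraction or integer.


MR = MC: 197 - 2Q = 71
Q* = 63
P* = 197 - 1*63 = 134
Profit = (P* - MC)*Q* - FC
= (134 - 71)*63 - 39
= 63*63 - 39
= 3969 - 39 = 3930

3930


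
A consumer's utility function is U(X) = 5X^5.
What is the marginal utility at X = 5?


MU = dU/dX = 5*5*X^(5-1)
MU = 25*X^4
At X = 5:
MU = 25 * 5^4
MU = 25 * 625 = 15625

15625


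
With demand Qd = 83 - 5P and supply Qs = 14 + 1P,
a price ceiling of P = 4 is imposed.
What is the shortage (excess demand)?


At P = 4:
Qd = 83 - 5*4 = 63
Qs = 14 + 1*4 = 18
Shortage = Qd - Qs = 63 - 18 = 45

45


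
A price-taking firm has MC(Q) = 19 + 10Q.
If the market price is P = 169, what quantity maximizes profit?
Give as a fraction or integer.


In perfect competition, profit is maximized where P = MC.
169 = 19 + 10Q
150 = 10Q
Q* = 150/10 = 15

15


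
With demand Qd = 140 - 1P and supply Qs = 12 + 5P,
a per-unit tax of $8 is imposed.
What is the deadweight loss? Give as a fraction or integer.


Pre-tax equilibrium quantity: Q* = 356/3
Post-tax equilibrium quantity: Q_tax = 112
Reduction in quantity: Q* - Q_tax = 20/3
DWL = (1/2) * tax * (Q* - Q_tax)
DWL = (1/2) * 8 * 20/3 = 80/3

80/3


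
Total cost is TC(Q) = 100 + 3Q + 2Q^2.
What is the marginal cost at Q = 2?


MC = dTC/dQ = 3 + 2*2*Q
At Q = 2:
MC = 3 + 4*2
MC = 3 + 8 = 11

11


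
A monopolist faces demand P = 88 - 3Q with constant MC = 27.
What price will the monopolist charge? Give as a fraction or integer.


MR = 88 - 6Q
Set MR = MC: 88 - 6Q = 27
Q* = 61/6
Substitute into demand:
P* = 88 - 3*61/6 = 115/2

115/2


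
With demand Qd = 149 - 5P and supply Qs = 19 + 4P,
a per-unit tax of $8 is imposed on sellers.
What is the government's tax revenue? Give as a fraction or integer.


With tax on sellers, new supply: Qs' = 19 + 4(P - 8)
= 4P - 13
New equilibrium quantity:
Q_new = 59
Tax revenue = tax * Q_new = 8 * 59 = 472

472


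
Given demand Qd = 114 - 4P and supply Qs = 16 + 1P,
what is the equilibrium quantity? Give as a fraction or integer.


First find equilibrium price:
114 - 4P = 16 + 1P
P* = 98/5 = 98/5
Then substitute into demand:
Q* = 114 - 4 * 98/5 = 178/5

178/5


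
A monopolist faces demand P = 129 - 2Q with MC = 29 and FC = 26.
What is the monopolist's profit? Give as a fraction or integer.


MR = MC: 129 - 4Q = 29
Q* = 25
P* = 129 - 2*25 = 79
Profit = (P* - MC)*Q* - FC
= (79 - 29)*25 - 26
= 50*25 - 26
= 1250 - 26 = 1224

1224


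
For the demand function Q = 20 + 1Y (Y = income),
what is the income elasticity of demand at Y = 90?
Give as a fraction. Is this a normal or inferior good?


dQ/dY = 1
At Y = 90: Q = 20 + 1*90 = 110
Ey = (dQ/dY)(Y/Q) = 1 * 90 / 110 = 9/11
Since Ey > 0, this is a normal good.

9/11 (normal good)


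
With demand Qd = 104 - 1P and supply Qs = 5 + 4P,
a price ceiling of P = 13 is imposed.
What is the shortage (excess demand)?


At P = 13:
Qd = 104 - 1*13 = 91
Qs = 5 + 4*13 = 57
Shortage = Qd - Qs = 91 - 57 = 34

34


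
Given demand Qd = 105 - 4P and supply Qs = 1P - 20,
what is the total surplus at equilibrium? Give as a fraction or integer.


Find equilibrium: 105 - 4P = 1P - 20
105 + 20 = 5P
P* = 125/5 = 25
Q* = 1*25 - 20 = 5
Inverse demand: P = 105/4 - Q/4, so P_max = 105/4
Inverse supply: P = 20 + Q/1, so P_min = 20
CS = (1/2) * 5 * (105/4 - 25) = 25/8
PS = (1/2) * 5 * (25 - 20) = 25/2
TS = CS + PS = 25/8 + 25/2 = 125/8

125/8


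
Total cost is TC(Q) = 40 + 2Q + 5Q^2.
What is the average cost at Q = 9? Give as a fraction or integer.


TC(9) = 40 + 2*9 + 5*9^2
TC(9) = 40 + 18 + 405 = 463
AC = TC/Q = 463/9 = 463/9

463/9


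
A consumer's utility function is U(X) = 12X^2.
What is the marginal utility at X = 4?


MU = dU/dX = 12*2*X^(2-1)
MU = 24*X^1
At X = 4:
MU = 24 * 4^1
MU = 24 * 4 = 96

96


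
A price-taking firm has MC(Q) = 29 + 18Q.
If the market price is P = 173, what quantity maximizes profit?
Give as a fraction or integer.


In perfect competition, profit is maximized where P = MC.
173 = 29 + 18Q
144 = 18Q
Q* = 144/18 = 8

8


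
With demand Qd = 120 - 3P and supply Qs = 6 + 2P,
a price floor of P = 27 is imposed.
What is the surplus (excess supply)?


At P = 27:
Qd = 120 - 3*27 = 39
Qs = 6 + 2*27 = 60
Surplus = Qs - Qd = 60 - 39 = 21

21


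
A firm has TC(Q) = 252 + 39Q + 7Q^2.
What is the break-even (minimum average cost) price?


AC(Q) = 252/Q + 39 + 7Q
To minimize: dAC/dQ = -252/Q^2 + 7 = 0
Q^2 = 252/7 = 36
Q* = 6
Min AC = 252/6 + 39 + 7*6
Min AC = 42 + 39 + 42 = 123

123


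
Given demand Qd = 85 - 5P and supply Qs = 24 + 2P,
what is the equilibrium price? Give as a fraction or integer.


At equilibrium, Qd = Qs.
85 - 5P = 24 + 2P
85 - 24 = 5P + 2P
61 = 7P
P* = 61/7 = 61/7

61/7


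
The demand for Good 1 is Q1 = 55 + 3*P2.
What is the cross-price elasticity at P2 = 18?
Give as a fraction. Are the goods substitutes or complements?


dQ1/dP2 = 3
At P2 = 18: Q1 = 55 + 3*18 = 109
Exy = (dQ1/dP2)(P2/Q1) = 3 * 18 / 109 = 54/109
Since Exy > 0, the goods are substitutes.

54/109 (substitutes)


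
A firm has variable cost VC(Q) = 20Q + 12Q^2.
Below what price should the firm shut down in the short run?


AVC(Q) = VC(Q)/Q = 20 + 12Q
AVC is increasing in Q, so minimum AVC is at Q -> 0+.
Min AVC = 20
The firm should shut down if P < 20.

20


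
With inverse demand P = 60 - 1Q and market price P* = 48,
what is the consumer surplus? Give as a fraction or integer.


Maximum willingness to pay (at Q=0): P_max = 60
Quantity demanded at P* = 48:
Q* = (60 - 48)/1 = 12
CS = (1/2) * Q* * (P_max - P*)
CS = (1/2) * 12 * (60 - 48)
CS = (1/2) * 12 * 12 = 72

72


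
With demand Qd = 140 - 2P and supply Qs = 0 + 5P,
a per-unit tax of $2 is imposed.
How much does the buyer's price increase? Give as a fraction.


With a per-unit tax, the buyer's price increase depends on relative slopes.
Supply slope: d = 5, Demand slope: b = 2
Buyer's price increase = d * tax / (b + d)
= 5 * 2 / (2 + 5)
= 10 / 7 = 10/7

10/7


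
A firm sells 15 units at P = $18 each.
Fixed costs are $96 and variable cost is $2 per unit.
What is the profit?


Total Revenue = P * Q = 18 * 15 = $270
Total Cost = FC + VC*Q = 96 + 2*15 = $126
Profit = TR - TC = 270 - 126 = $144

$144


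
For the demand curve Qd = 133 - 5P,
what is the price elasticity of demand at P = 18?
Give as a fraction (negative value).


dQ/dP = -5
At P = 18: Q = 133 - 5*18 = 43
E = (dQ/dP)(P/Q) = (-5)(18/43) = -90/43

-90/43


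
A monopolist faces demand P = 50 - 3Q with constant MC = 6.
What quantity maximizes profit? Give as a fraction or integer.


TR = P*Q = (50 - 3Q)Q = 50Q - 3Q^2
MR = dTR/dQ = 50 - 6Q
Set MR = MC:
50 - 6Q = 6
44 = 6Q
Q* = 44/6 = 22/3

22/3


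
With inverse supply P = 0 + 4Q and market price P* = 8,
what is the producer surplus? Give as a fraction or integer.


Minimum supply price (at Q=0): P_min = 0
Quantity supplied at P* = 8:
Q* = (8 - 0)/4 = 2
PS = (1/2) * Q* * (P* - P_min)
PS = (1/2) * 2 * (8 - 0)
PS = (1/2) * 2 * 8 = 8

8


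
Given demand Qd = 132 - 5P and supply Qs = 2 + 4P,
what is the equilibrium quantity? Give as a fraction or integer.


First find equilibrium price:
132 - 5P = 2 + 4P
P* = 130/9 = 130/9
Then substitute into demand:
Q* = 132 - 5 * 130/9 = 538/9

538/9


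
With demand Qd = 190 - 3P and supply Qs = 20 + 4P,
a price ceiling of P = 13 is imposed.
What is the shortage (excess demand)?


At P = 13:
Qd = 190 - 3*13 = 151
Qs = 20 + 4*13 = 72
Shortage = Qd - Qs = 151 - 72 = 79

79


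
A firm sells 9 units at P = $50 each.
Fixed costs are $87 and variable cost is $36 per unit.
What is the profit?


Total Revenue = P * Q = 50 * 9 = $450
Total Cost = FC + VC*Q = 87 + 36*9 = $411
Profit = TR - TC = 450 - 411 = $39

$39


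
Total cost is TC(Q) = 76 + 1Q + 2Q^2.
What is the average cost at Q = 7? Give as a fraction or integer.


TC(7) = 76 + 1*7 + 2*7^2
TC(7) = 76 + 7 + 98 = 181
AC = TC/Q = 181/7 = 181/7

181/7


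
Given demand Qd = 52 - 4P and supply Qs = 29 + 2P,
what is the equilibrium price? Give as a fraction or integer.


At equilibrium, Qd = Qs.
52 - 4P = 29 + 2P
52 - 29 = 4P + 2P
23 = 6P
P* = 23/6 = 23/6

23/6


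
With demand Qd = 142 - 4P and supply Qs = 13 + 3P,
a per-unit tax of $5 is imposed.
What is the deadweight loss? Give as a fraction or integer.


Pre-tax equilibrium quantity: Q* = 478/7
Post-tax equilibrium quantity: Q_tax = 418/7
Reduction in quantity: Q* - Q_tax = 60/7
DWL = (1/2) * tax * (Q* - Q_tax)
DWL = (1/2) * 5 * 60/7 = 150/7

150/7


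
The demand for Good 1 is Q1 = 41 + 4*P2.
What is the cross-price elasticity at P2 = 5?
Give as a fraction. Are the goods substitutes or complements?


dQ1/dP2 = 4
At P2 = 5: Q1 = 41 + 4*5 = 61
Exy = (dQ1/dP2)(P2/Q1) = 4 * 5 / 61 = 20/61
Since Exy > 0, the goods are substitutes.

20/61 (substitutes)
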